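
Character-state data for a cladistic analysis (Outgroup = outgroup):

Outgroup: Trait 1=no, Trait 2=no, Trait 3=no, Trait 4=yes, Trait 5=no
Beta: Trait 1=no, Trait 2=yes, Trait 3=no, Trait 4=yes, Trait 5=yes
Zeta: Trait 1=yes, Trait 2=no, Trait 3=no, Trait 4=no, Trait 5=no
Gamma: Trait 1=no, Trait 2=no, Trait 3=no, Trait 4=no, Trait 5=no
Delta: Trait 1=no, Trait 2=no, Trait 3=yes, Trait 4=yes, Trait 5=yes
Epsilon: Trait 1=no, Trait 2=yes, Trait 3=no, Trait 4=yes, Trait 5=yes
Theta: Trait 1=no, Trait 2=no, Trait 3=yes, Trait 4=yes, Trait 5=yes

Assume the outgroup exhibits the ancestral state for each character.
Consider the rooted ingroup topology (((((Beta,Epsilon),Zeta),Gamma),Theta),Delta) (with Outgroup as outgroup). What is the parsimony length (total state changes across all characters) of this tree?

9

Map each character onto (((((Beta,Epsilon),Zeta),Gamma),Theta),Delta) (rooted by Outgroup) and count the minimum state changes it requires (Fitch parsimony):
Trait 1: 1; Trait 2: 1; Trait 3: 2; Trait 4: 2; Trait 5: 3.
Total tree length = 9.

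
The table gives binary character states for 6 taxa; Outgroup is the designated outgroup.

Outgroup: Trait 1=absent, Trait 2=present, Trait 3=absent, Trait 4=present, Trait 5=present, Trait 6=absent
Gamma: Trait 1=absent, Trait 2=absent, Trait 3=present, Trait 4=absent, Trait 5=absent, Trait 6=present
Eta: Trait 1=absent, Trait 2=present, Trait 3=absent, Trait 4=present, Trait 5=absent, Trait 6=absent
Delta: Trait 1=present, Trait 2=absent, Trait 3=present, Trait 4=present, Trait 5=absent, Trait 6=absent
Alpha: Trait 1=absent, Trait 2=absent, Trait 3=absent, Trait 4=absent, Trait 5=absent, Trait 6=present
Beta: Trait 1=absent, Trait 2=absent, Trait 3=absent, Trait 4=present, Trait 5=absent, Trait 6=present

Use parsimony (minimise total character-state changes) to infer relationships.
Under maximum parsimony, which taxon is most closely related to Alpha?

Character polarity is set by the outgroup: the derived state is whichever differs from the outgroup's state, so for Trait 2, Trait 4, Trait 5 the derived state is 'absent', and for the remaining characters it is 'present'.
Trait 1 (derived state 'present') is unique to Delta (autapomorphy; uninformative for grouping).
Only Alpha, Beta, Delta, and Gamma show the derived state 'absent' for Trait 2, supporting them as a clade.
Trait 3 groups Delta and Gamma, which is incompatible with the clades supported by the remaining characters; treating it as convergent (homoplasy) costs fewer steps than any alternative tree.
Trait 4: derived state 'absent' in Alpha and Gamma only — synapomorphy for {Alpha, Gamma}.
Trait 5 (derived state 'absent') is shared by all ingroup taxa — unites the whole ingroup.
Only Alpha, Beta, and Gamma show the derived state 'present' for Trait 6, supporting them as a clade.
Most parsimonious ingroup topology: ((((Gamma,Alpha),Beta),Delta),Eta).
Alpha and Gamma form a cherry on this tree, so they are sister taxa.

Gamma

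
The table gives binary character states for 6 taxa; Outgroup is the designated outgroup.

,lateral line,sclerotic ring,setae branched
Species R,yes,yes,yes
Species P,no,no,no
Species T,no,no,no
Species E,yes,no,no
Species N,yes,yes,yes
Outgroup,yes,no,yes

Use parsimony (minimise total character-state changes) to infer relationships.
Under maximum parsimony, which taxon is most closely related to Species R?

Species N

Character polarity is set by the outgroup: the derived state is whichever differs from the outgroup's state, so for lateral line, setae branched the derived state is 'no', and for the remaining characters it is 'yes'.
lateral line: derived state 'no' in Species P and Species T only — synapomorphy for {Species P, Species T}.
sclerotic ring: derived state 'yes' in Species N and Species R only — synapomorphy for {Species N, Species R}.
setae branched (derived state 'no') is shared by Species E, Species P, and Species T — a synapomorphy uniting that clade.
Most parsimonious ingroup topology: ((Species E,(Species T,Species P)),(Species N,Species R)).
Species R and Species N form a cherry on this tree, so they are sister taxa.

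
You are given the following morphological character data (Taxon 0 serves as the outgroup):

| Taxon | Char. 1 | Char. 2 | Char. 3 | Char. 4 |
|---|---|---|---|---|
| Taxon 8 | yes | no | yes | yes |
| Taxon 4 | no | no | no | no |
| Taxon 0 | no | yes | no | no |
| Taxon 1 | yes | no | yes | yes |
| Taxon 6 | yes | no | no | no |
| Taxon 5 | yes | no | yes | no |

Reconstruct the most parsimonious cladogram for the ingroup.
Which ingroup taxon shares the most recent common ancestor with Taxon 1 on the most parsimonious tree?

Taxon 8

Character polarity is set by the outgroup: the derived state is whichever differs from the outgroup's state, so for Char. 2 the derived state is 'no', and for the remaining characters it is 'yes'.
Char. 1: derived state 'yes' in Taxon 1, Taxon 5, Taxon 6, and Taxon 8 only — synapomorphy for {Taxon 1, Taxon 5, Taxon 6, Taxon 8}.
All ingroup taxa share the derived state 'no' for Char. 2; it defines the ingroup but does not resolve relationships within it.
Char. 3: derived state 'yes' in Taxon 1, Taxon 5, and Taxon 8 only — synapomorphy for {Taxon 1, Taxon 5, Taxon 8}.
Char. 4 (derived state 'yes') is shared by Taxon 1 and Taxon 8 — a synapomorphy uniting that clade.
Most parsimonious ingroup topology: ((((Taxon 1,Taxon 8),Taxon 5),Taxon 6),Taxon 4).
Taxon 1 and Taxon 8 form a cherry on this tree, so they are sister taxa.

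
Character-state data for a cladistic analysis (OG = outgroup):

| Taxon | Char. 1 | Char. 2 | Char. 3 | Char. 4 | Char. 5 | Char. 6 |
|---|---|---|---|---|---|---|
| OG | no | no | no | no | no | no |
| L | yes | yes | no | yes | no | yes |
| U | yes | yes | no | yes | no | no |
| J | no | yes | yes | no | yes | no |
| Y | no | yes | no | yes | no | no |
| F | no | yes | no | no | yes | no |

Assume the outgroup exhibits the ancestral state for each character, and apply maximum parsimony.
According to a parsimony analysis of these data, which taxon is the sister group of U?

The outgroup has state 'no' for every character, so 'yes' is the derived state throughout.
Char. 1: derived state 'yes' in L and U only — synapomorphy for {L, U}.
All ingroup taxa share the derived state 'yes' for Char. 2; it defines the ingroup but does not resolve relationships within it.
Char. 3: derived state 'yes' in J only — an autapomorphy, so it tells us nothing about relationships among taxa.
Char. 4 (derived state 'yes') is shared by L, U, and Y — a synapomorphy uniting that clade.
Char. 5: derived state 'yes' in F and J only — synapomorphy for {F, J}.
Char. 6 (derived state 'yes') is unique to L (autapomorphy; uninformative for grouping).
Most parsimonious ingroup topology: (((L,U),Y),(J,F)).
U and L form a cherry on this tree, so they are sister taxa.

L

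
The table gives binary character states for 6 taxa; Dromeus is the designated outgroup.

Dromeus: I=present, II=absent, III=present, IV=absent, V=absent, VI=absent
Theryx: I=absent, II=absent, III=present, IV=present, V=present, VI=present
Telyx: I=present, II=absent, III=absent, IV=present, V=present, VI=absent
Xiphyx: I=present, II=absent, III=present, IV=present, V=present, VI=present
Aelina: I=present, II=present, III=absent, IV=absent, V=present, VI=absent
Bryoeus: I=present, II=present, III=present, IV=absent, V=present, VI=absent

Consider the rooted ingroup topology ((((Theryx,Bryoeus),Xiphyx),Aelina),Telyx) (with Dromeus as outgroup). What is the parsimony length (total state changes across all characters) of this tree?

11

Map each character onto ((((Theryx,Bryoeus),Xiphyx),Aelina),Telyx) (rooted by Dromeus) and count the minimum state changes it requires (Fitch parsimony):
I: 1; II: 2; III: 2; IV: 3; V: 1; VI: 2.
Total tree length = 11.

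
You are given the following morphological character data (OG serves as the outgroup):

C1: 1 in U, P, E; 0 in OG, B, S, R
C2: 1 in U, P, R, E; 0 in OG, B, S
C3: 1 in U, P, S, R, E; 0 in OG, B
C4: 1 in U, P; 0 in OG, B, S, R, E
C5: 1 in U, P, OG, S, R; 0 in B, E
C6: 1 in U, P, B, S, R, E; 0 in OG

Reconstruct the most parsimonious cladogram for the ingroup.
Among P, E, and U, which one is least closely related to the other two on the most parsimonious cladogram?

Character polarity is set by the outgroup: the derived state is whichever differs from the outgroup's state, so for C5 the derived state is '0', and for the remaining characters it is '1'.
C1 (derived state '1') is shared by E, P, and U — a synapomorphy uniting that clade.
C2 (derived state '1') is shared by E, P, R, and U — a synapomorphy uniting that clade.
C3 (derived state '1') is shared by E, P, R, S, and U — a synapomorphy uniting that clade.
C4: derived state '1' in P and U only — synapomorphy for {P, U}.
C5 groups B and E, which is incompatible with the clades supported by the remaining characters; treating it as convergent (homoplasy) costs fewer steps than any alternative tree.
C6 (derived state '1') is shared by all ingroup taxa — unites the whole ingroup.
Most parsimonious ingroup topology: (((((U,P),E),R),S),B).
P and U share a more recent common ancestor with each other than either does with E, so E is the least closely related of the three.

E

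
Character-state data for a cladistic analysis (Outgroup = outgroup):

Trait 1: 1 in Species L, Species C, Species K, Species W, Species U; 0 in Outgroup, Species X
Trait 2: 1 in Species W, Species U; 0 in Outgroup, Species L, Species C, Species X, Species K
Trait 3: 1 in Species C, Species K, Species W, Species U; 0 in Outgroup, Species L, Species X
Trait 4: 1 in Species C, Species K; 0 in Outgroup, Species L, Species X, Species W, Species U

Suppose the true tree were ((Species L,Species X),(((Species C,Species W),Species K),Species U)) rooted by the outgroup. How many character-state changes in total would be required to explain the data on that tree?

7

Map each character onto ((Species L,Species X),(((Species C,Species W),Species K),Species U)) (rooted by Outgroup) and count the minimum state changes it requires (Fitch parsimony):
Trait 1: 2; Trait 2: 2; Trait 3: 1; Trait 4: 2.
Total tree length = 7.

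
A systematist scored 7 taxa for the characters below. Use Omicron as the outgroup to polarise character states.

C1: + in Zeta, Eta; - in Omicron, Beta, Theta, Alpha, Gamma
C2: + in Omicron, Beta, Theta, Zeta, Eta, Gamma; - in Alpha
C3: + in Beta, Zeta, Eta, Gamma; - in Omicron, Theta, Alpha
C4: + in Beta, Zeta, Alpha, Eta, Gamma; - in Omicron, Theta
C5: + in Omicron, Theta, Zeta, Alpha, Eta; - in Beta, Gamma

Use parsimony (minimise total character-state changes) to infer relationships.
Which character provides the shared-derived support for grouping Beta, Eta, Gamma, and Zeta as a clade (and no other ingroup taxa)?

Character polarity is set by the outgroup: the derived state is whichever differs from the outgroup's state, so for C2, C5 the derived state is '-', and for the remaining characters it is '+'.
C1 (derived state '+') is shared by Eta and Zeta — a synapomorphy uniting that clade.
C2: derived state '-' in Alpha only — an autapomorphy, so it tells us nothing about relationships among taxa.
Only Beta, Eta, Gamma, and Zeta show the derived state '+' for C3, supporting them as a clade.
C4 (derived state '+') is shared by Alpha, Beta, Eta, Gamma, and Zeta — a synapomorphy uniting that clade.
C5 (derived state '-') is shared by Beta and Gamma — a synapomorphy uniting that clade.
Most parsimonious ingroup topology: ((((Beta,Gamma),(Zeta,Eta)),Alpha),Theta).
The clade {Beta, Eta, Gamma, Zeta} is supported by C3: its derived state '+' occurs in exactly those taxa and in no other taxon (including the outgroup).

C3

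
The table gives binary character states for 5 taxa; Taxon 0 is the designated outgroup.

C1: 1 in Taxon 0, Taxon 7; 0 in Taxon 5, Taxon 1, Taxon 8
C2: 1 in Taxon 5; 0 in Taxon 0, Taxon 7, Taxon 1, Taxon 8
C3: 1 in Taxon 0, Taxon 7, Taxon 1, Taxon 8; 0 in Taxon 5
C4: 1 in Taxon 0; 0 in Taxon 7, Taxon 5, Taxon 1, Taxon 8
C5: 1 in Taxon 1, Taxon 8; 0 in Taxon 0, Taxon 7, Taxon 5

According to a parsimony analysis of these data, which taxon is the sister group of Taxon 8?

Taxon 1

Character polarity is set by the outgroup: the derived state is whichever differs from the outgroup's state, so for C1, C3, C4 the derived state is '0', and for the remaining characters it is '1'.
Only Taxon 1, Taxon 5, and Taxon 8 show the derived state '0' for C1, supporting them as a clade.
C2 (derived state '1') is unique to Taxon 5 (autapomorphy; uninformative for grouping).
C3 (derived state '0') is unique to Taxon 5 (autapomorphy; uninformative for grouping).
All ingroup taxa share the derived state '0' for C4; it defines the ingroup but does not resolve relationships within it.
C5 (derived state '1') is shared by Taxon 1 and Taxon 8 — a synapomorphy uniting that clade.
Most parsimonious ingroup topology: (Taxon 7,(Taxon 5,(Taxon 1,Taxon 8))).
Taxon 8 and Taxon 1 form a cherry on this tree, so they are sister taxa.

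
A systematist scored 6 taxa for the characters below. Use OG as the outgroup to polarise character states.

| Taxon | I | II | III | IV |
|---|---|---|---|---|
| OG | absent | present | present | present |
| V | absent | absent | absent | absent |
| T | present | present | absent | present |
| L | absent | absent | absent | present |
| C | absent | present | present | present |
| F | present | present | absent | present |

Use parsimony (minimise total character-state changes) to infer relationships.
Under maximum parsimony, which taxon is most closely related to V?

Character polarity is set by the outgroup: the derived state is whichever differs from the outgroup's state, so for II, III, IV the derived state is 'absent', and for the remaining characters it is 'present'.
I: derived state 'present' in F and T only — synapomorphy for {F, T}.
II: derived state 'absent' in L and V only — synapomorphy for {L, V}.
Only F, L, T, and V show the derived state 'absent' for III, supporting them as a clade.
IV (derived state 'absent') is unique to V (autapomorphy; uninformative for grouping).
Most parsimonious ingroup topology: (((V,L),(T,F)),C).
V and L form a cherry on this tree, so they are sister taxa.

L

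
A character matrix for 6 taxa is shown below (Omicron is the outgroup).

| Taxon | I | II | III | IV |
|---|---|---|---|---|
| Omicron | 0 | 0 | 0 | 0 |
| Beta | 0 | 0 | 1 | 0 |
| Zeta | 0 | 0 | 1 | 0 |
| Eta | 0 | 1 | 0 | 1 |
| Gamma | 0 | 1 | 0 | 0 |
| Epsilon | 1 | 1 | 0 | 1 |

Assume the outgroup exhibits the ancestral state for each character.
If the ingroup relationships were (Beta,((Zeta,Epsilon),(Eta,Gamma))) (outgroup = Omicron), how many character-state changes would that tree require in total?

Map each character onto (Beta,((Zeta,Epsilon),(Eta,Gamma))) (rooted by Omicron) and count the minimum state changes it requires (Fitch parsimony):
I: 1; II: 2; III: 2; IV: 2.
Total tree length = 7.

7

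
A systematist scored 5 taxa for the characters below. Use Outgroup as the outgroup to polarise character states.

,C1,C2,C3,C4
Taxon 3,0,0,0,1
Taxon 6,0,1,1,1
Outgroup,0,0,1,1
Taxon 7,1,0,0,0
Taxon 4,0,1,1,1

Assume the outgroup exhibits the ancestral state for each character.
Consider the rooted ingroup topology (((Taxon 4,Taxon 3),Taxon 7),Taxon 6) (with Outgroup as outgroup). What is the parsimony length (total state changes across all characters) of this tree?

6

Map each character onto (((Taxon 4,Taxon 3),Taxon 7),Taxon 6) (rooted by Outgroup) and count the minimum state changes it requires (Fitch parsimony):
C1: 1; C2: 2; C3: 2; C4: 1.
Total tree length = 6.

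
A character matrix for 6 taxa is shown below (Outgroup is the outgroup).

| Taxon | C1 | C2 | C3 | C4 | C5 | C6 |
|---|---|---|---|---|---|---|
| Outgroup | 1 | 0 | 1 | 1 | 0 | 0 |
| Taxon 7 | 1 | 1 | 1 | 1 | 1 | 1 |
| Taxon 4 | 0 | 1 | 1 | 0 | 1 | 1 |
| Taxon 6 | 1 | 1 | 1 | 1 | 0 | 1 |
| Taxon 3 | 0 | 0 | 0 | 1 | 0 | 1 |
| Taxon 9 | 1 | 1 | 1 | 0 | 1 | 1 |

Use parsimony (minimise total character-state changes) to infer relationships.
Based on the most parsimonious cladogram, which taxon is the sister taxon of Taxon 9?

Taxon 4

Character polarity is set by the outgroup: the derived state is whichever differs from the outgroup's state, so for C1, C3, C4 the derived state is '0', and for the remaining characters it is '1'.
C1 (state '0') occurs in Taxon 3 and Taxon 4 but conflicts with the nesting implied by the other characters — most parsimoniously interpreted as homoplasy.
C2 (derived state '1') is shared by Taxon 4, Taxon 6, Taxon 7, and Taxon 9 — a synapomorphy uniting that clade.
C3 (derived state '0') is unique to Taxon 3 (autapomorphy; uninformative for grouping).
Only Taxon 4 and Taxon 9 show the derived state '0' for C4, supporting them as a clade.
C5: derived state '1' in Taxon 4, Taxon 7, and Taxon 9 only — synapomorphy for {Taxon 4, Taxon 7, Taxon 9}.
All ingroup taxa share the derived state '1' for C6; it defines the ingroup but does not resolve relationships within it.
Most parsimonious ingroup topology: (((Taxon 7,(Taxon 4,Taxon 9)),Taxon 6),Taxon 3).
Taxon 9 and Taxon 4 form a cherry on this tree, so they are sister taxa.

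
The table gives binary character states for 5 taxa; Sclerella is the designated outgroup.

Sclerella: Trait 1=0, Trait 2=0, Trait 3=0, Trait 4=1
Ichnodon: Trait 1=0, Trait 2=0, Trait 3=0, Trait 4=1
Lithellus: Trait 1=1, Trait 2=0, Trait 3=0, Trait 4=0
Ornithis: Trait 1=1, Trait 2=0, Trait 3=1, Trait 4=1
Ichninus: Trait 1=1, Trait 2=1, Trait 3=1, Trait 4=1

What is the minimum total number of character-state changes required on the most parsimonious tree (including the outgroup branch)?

Character polarity is set by the outgroup: the derived state is whichever differs from the outgroup's state, so for Trait 4 the derived state is '0', and for the remaining characters it is '1'.
Trait 1: derived state '1' in Ichninus, Lithellus, and Ornithis only — synapomorphy for {Ichninus, Lithellus, Ornithis}.
Trait 2 (derived state '1') is unique to Ichninus (autapomorphy; uninformative for grouping).
Trait 3: derived state '1' in Ichninus and Ornithis only — synapomorphy for {Ichninus, Ornithis}.
Trait 4 (derived state '0') is unique to Lithellus (autapomorphy; uninformative for grouping).
Most parsimonious ingroup topology: (Ichnodon,(Lithellus,(Ornithis,Ichninus))).
Changes per character on this tree: Trait 1: 1; Trait 2: 1; Trait 3: 1; Trait 4: 1.
Total = 4.

4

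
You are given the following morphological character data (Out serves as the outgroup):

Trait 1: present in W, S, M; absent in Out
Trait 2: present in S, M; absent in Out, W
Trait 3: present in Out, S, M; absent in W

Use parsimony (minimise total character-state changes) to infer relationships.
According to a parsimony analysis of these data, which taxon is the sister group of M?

Character polarity is set by the outgroup: the derived state is whichever differs from the outgroup's state, so for Trait 3 the derived state is 'absent', and for the remaining characters it is 'present'.
Trait 1 (derived state 'present') is shared by all ingroup taxa — unites the whole ingroup.
Trait 2: derived state 'present' in M and S only — synapomorphy for {M, S}.
Trait 3: derived state 'absent' in W only — an autapomorphy, so it tells us nothing about relationships among taxa.
Most parsimonious ingroup topology: (W,(S,M)).
M and S form a cherry on this tree, so they are sister taxa.

S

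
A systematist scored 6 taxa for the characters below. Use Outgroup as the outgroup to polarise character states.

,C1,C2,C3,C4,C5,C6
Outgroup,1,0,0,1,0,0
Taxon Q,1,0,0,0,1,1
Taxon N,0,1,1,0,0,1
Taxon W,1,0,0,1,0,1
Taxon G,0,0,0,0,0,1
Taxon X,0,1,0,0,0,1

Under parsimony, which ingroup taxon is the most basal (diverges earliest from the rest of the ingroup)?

Character polarity is set by the outgroup: the derived state is whichever differs from the outgroup's state, so for C1, C4 the derived state is '0', and for the remaining characters it is '1'.
C1 (derived state '0') is shared by Taxon G, Taxon N, and Taxon X — a synapomorphy uniting that clade.
Only Taxon N and Taxon X show the derived state '1' for C2, supporting them as a clade.
C3 (derived state '1') is unique to Taxon N (autapomorphy; uninformative for grouping).
C4: derived state '0' in Taxon G, Taxon N, Taxon Q, and Taxon X only — synapomorphy for {Taxon G, Taxon N, Taxon Q, Taxon X}.
C5: derived state '1' in Taxon Q only — an autapomorphy, so it tells us nothing about relationships among taxa.
All ingroup taxa share the derived state '1' for C6; it defines the ingroup but does not resolve relationships within it.
Most parsimonious ingroup topology: ((Taxon Q,((Taxon N,Taxon X),Taxon G)),Taxon W).
Taxon W is sister to the clade containing all other ingroup taxa, so it is the earliest-diverging (most basal) ingroup lineage.

Taxon W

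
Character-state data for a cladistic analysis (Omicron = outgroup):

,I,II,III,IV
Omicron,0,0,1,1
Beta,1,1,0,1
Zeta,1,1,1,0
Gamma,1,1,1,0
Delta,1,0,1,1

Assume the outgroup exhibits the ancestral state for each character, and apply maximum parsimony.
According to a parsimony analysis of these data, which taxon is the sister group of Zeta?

Gamma

Character polarity is set by the outgroup: the derived state is whichever differs from the outgroup's state, so for III, IV the derived state is '0', and for the remaining characters it is '1'.
I (derived state '1') is shared by all ingroup taxa — unites the whole ingroup.
II (derived state '1') is shared by Beta, Gamma, and Zeta — a synapomorphy uniting that clade.
III (derived state '0') is unique to Beta (autapomorphy; uninformative for grouping).
IV (derived state '0') is shared by Gamma and Zeta — a synapomorphy uniting that clade.
Most parsimonious ingroup topology: ((Beta,(Zeta,Gamma)),Delta).
Zeta and Gamma form a cherry on this tree, so they are sister taxa.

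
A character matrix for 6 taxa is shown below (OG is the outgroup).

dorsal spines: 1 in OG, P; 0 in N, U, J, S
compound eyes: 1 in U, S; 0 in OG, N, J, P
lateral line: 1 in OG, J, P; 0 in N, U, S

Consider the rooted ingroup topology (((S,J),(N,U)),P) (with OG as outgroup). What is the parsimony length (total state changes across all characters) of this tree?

Map each character onto (((S,J),(N,U)),P) (rooted by OG) and count the minimum state changes it requires (Fitch parsimony):
dorsal spines: 1; compound eyes: 2; lateral line: 2.
Total tree length = 5.

5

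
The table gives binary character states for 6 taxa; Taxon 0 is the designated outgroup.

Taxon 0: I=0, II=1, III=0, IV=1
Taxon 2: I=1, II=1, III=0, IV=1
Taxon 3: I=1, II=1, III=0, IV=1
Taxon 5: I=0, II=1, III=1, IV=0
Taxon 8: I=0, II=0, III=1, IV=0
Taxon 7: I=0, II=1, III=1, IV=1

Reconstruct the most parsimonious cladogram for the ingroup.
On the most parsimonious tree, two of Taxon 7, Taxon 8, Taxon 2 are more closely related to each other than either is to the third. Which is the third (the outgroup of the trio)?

Taxon 2

Character polarity is set by the outgroup: the derived state is whichever differs from the outgroup's state, so for II, IV the derived state is '0', and for the remaining characters it is '1'.
I: derived state '1' in Taxon 2 and Taxon 3 only — synapomorphy for {Taxon 2, Taxon 3}.
II: derived state '0' in Taxon 8 only — an autapomorphy, so it tells us nothing about relationships among taxa.
III: derived state '1' in Taxon 5, Taxon 7, and Taxon 8 only — synapomorphy for {Taxon 5, Taxon 7, Taxon 8}.
IV: derived state '0' in Taxon 5 and Taxon 8 only — synapomorphy for {Taxon 5, Taxon 8}.
Most parsimonious ingroup topology: ((Taxon 2,Taxon 3),((Taxon 5,Taxon 8),Taxon 7)).
Taxon 7 and Taxon 8 share a more recent common ancestor with each other than either does with Taxon 2, so Taxon 2 is the least closely related of the three.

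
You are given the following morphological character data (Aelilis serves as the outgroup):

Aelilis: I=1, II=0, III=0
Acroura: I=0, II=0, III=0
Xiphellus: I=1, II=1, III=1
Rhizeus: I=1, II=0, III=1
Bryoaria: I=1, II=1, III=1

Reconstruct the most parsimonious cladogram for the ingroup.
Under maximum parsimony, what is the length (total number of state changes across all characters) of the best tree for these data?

Character polarity is set by the outgroup: the derived state is whichever differs from the outgroup's state, so for I the derived state is '0', and for the remaining characters it is '1'.
I: derived state '0' in Acroura only — an autapomorphy, so it tells us nothing about relationships among taxa.
II: derived state '1' in Bryoaria and Xiphellus only — synapomorphy for {Bryoaria, Xiphellus}.
III: derived state '1' in Bryoaria, Rhizeus, and Xiphellus only — synapomorphy for {Bryoaria, Rhizeus, Xiphellus}.
Most parsimonious ingroup topology: (Acroura,((Xiphellus,Bryoaria),Rhizeus)).
Changes per character on this tree: I: 1; II: 1; III: 1.
Total = 3.

3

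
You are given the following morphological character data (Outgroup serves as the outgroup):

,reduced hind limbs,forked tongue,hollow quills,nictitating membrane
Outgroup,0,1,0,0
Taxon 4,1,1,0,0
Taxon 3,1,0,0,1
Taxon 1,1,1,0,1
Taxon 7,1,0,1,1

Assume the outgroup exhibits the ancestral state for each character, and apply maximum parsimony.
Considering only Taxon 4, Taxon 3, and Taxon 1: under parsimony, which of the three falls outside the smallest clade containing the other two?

Taxon 4

Character polarity is set by the outgroup: the derived state is whichever differs from the outgroup's state, so for forked tongue the derived state is '0', and for the remaining characters it is '1'.
All ingroup taxa share the derived state '1' for reduced hind limbs; it defines the ingroup but does not resolve relationships within it.
Only Taxon 3 and Taxon 7 show the derived state '0' for forked tongue, supporting them as a clade.
hollow quills (derived state '1') is unique to Taxon 7 (autapomorphy; uninformative for grouping).
Only Taxon 1, Taxon 3, and Taxon 7 show the derived state '1' for nictitating membrane, supporting them as a clade.
Most parsimonious ingroup topology: (Taxon 4,((Taxon 3,Taxon 7),Taxon 1)).
Taxon 1 and Taxon 3 share a more recent common ancestor with each other than either does with Taxon 4, so Taxon 4 is the least closely related of the three.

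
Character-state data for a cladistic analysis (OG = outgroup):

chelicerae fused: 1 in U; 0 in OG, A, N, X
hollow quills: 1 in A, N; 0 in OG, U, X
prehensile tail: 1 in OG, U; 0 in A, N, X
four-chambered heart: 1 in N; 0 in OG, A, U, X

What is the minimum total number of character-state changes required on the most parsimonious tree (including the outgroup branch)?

Character polarity is set by the outgroup: the derived state is whichever differs from the outgroup's state, so for prehensile tail the derived state is '0', and for the remaining characters it is '1'.
chelicerae fused: derived state '1' in U only — an autapomorphy, so it tells us nothing about relationships among taxa.
hollow quills: derived state '1' in A and N only — synapomorphy for {A, N}.
prehensile tail: derived state '0' in A, N, and X only — synapomorphy for {A, N, X}.
four-chambered heart (derived state '1') is unique to N (autapomorphy; uninformative for grouping).
Most parsimonious ingroup topology: (((A,N),X),U).
Changes per character on this tree: chelicerae fused: 1; hollow quills: 1; prehensile tail: 1; four-chambered heart: 1.
Total = 4.

4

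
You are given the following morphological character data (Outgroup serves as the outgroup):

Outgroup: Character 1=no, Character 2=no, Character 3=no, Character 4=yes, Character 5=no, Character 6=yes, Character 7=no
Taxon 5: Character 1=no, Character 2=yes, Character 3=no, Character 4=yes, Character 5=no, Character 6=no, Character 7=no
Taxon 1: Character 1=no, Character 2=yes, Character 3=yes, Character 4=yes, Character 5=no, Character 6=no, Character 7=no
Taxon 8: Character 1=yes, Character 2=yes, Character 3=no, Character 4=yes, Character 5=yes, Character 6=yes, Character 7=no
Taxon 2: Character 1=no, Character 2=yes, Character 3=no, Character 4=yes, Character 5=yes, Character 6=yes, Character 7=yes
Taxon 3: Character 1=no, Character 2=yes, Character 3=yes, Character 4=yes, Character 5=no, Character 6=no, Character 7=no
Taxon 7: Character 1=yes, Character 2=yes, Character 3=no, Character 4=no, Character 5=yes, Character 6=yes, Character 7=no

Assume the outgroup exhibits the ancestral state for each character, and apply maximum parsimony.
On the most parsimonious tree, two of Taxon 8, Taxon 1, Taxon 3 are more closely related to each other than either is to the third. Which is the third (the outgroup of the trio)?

Taxon 8

Character polarity is set by the outgroup: the derived state is whichever differs from the outgroup's state, so for Character 4, Character 6 the derived state is 'no', and for the remaining characters it is 'yes'.
Character 1: derived state 'yes' in Taxon 7 and Taxon 8 only — synapomorphy for {Taxon 7, Taxon 8}.
Character 2 (derived state 'yes') is shared by all ingroup taxa — unites the whole ingroup.
Only Taxon 1 and Taxon 3 show the derived state 'yes' for Character 3, supporting them as a clade.
Character 4 (derived state 'no') is unique to Taxon 7 (autapomorphy; uninformative for grouping).
Character 5: derived state 'yes' in Taxon 2, Taxon 7, and Taxon 8 only — synapomorphy for {Taxon 2, Taxon 7, Taxon 8}.
Character 6: derived state 'no' in Taxon 1, Taxon 3, and Taxon 5 only — synapomorphy for {Taxon 1, Taxon 3, Taxon 5}.
Character 7: derived state 'yes' in Taxon 2 only — an autapomorphy, so it tells us nothing about relationships among taxa.
Most parsimonious ingroup topology: ((Taxon 5,(Taxon 1,Taxon 3)),((Taxon 8,Taxon 7),Taxon 2)).
Taxon 3 and Taxon 1 share a more recent common ancestor with each other than either does with Taxon 8, so Taxon 8 is the least closely related of the three.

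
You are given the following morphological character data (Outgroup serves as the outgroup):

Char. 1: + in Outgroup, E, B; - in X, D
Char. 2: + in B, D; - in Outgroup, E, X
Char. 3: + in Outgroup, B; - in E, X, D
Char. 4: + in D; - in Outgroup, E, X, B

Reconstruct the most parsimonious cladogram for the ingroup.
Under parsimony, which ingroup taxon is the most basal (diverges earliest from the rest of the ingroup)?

B

Character polarity is set by the outgroup: the derived state is whichever differs from the outgroup's state, so for Char. 1, Char. 3 the derived state is '-', and for the remaining characters it is '+'.
Only D and X show the derived state '-' for Char. 1, supporting them as a clade.
Char. 2 groups B and D, which is incompatible with the clades supported by the remaining characters; treating it as convergent (homoplasy) costs fewer steps than any alternative tree.
Char. 3: derived state '-' in D, E, and X only — synapomorphy for {D, E, X}.
Char. 4 (derived state '+') is unique to D (autapomorphy; uninformative for grouping).
Most parsimonious ingroup topology: ((E,(X,D)),B).
B is sister to the clade containing all other ingroup taxa, so it is the earliest-diverging (most basal) ingroup lineage.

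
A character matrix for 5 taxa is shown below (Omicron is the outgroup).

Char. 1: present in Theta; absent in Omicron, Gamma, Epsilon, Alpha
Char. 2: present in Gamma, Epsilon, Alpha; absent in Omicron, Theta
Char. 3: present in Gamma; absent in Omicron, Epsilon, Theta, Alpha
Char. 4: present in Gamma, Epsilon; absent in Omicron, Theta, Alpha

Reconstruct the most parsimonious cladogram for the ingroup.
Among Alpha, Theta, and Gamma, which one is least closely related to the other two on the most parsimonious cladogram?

Theta

The outgroup has state 'absent' for every character, so 'present' is the derived state throughout.
Char. 1 (derived state 'present') is unique to Theta (autapomorphy; uninformative for grouping).
Char. 2 (derived state 'present') is shared by Alpha, Epsilon, and Gamma — a synapomorphy uniting that clade.
Char. 3: derived state 'present' in Gamma only — an autapomorphy, so it tells us nothing about relationships among taxa.
Char. 4 (derived state 'present') is shared by Epsilon and Gamma — a synapomorphy uniting that clade.
Most parsimonious ingroup topology: (((Gamma,Epsilon),Alpha),Theta).
Alpha and Gamma share a more recent common ancestor with each other than either does with Theta, so Theta is the least closely related of the three.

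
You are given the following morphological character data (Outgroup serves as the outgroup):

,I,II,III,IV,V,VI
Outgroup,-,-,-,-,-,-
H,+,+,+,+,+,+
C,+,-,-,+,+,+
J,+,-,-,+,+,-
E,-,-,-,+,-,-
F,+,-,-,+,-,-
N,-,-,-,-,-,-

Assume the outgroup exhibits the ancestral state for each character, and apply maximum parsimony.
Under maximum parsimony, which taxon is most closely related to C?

H

The outgroup has state '-' for every character, so '+' is the derived state throughout.
I: derived state '+' in C, F, H, and J only — synapomorphy for {C, F, H, J}.
II (derived state '+') is unique to H (autapomorphy; uninformative for grouping).
III: derived state '+' in H only — an autapomorphy, so it tells us nothing about relationships among taxa.
Only C, E, F, H, and J show the derived state '+' for IV, supporting them as a clade.
V: derived state '+' in C, H, and J only — synapomorphy for {C, H, J}.
Only C and H show the derived state '+' for VI, supporting them as a clade.
Most parsimonious ingroup topology: (((((H,C),J),F),E),N).
C and H form a cherry on this tree, so they are sister taxa.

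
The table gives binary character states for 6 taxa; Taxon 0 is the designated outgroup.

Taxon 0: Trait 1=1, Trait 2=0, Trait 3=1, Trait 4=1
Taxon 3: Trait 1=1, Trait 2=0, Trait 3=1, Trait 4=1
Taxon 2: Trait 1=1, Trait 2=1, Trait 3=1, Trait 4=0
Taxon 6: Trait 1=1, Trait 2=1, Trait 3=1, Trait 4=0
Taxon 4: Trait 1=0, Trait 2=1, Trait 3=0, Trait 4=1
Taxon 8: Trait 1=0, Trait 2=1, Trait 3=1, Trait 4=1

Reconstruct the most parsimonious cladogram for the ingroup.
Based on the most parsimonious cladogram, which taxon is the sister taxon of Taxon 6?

Character polarity is set by the outgroup: the derived state is whichever differs from the outgroup's state, so for Trait 1, Trait 3, Trait 4 the derived state is '0', and for the remaining characters it is '1'.
Trait 1: derived state '0' in Taxon 4 and Taxon 8 only — synapomorphy for {Taxon 4, Taxon 8}.
Trait 2 (derived state '1') is shared by Taxon 2, Taxon 4, Taxon 6, and Taxon 8 — a synapomorphy uniting that clade.
Trait 3: derived state '0' in Taxon 4 only — an autapomorphy, so it tells us nothing about relationships among taxa.
Trait 4 (derived state '0') is shared by Taxon 2 and Taxon 6 — a synapomorphy uniting that clade.
Most parsimonious ingroup topology: (Taxon 3,((Taxon 2,Taxon 6),(Taxon 4,Taxon 8))).
Taxon 6 and Taxon 2 form a cherry on this tree, so they are sister taxa.

Taxon 2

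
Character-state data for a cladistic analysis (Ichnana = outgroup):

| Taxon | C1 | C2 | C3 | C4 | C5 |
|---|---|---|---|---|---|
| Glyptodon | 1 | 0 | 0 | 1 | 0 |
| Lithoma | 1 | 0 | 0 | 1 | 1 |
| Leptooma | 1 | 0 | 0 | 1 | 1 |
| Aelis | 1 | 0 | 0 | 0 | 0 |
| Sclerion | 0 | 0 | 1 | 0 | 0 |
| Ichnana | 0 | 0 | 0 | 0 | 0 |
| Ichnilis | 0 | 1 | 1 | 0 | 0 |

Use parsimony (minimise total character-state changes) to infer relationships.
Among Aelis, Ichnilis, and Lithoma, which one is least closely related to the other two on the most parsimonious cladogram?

The outgroup has state '0' for every character, so '1' is the derived state throughout.
C1: derived state '1' in Aelis, Glyptodon, Leptooma, and Lithoma only — synapomorphy for {Aelis, Glyptodon, Leptooma, Lithoma}.
C2: derived state '1' in Ichnilis only — an autapomorphy, so it tells us nothing about relationships among taxa.
C3 (derived state '1') is shared by Ichnilis and Sclerion — a synapomorphy uniting that clade.
Only Glyptodon, Leptooma, and Lithoma show the derived state '1' for C4, supporting them as a clade.
C5: derived state '1' in Leptooma and Lithoma only — synapomorphy for {Leptooma, Lithoma}.
Most parsimonious ingroup topology: ((Sclerion,Ichnilis),(((Lithoma,Leptooma),Glyptodon),Aelis)).
Lithoma and Aelis share a more recent common ancestor with each other than either does with Ichnilis, so Ichnilis is the least closely related of the three.

Ichnilis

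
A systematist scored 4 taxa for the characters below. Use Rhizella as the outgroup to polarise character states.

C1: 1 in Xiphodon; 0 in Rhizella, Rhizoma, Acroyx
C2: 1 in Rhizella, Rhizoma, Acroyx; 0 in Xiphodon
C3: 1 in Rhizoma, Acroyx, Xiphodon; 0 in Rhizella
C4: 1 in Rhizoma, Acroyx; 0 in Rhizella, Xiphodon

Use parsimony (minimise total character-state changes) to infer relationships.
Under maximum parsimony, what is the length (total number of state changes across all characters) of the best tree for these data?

4

Character polarity is set by the outgroup: the derived state is whichever differs from the outgroup's state, so for C2 the derived state is '0', and for the remaining characters it is '1'.
C1 (derived state '1') is unique to Xiphodon (autapomorphy; uninformative for grouping).
C2: derived state '0' in Xiphodon only — an autapomorphy, so it tells us nothing about relationships among taxa.
C3 (derived state '1') is shared by all ingroup taxa — unites the whole ingroup.
C4 (derived state '1') is shared by Acroyx and Rhizoma — a synapomorphy uniting that clade.
Most parsimonious ingroup topology: ((Rhizoma,Acroyx),Xiphodon).
Changes per character on this tree: C1: 1; C2: 1; C3: 1; C4: 1.
Total = 4.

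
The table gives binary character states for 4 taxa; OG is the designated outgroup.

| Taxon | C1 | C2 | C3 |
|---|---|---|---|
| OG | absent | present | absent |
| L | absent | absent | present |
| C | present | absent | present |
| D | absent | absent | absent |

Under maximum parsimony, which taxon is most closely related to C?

L

Character polarity is set by the outgroup: the derived state is whichever differs from the outgroup's state, so for C2 the derived state is 'absent', and for the remaining characters it is 'present'.
C1: derived state 'present' in C only — an autapomorphy, so it tells us nothing about relationships among taxa.
All ingroup taxa share the derived state 'absent' for C2; it defines the ingroup but does not resolve relationships within it.
C3 (derived state 'present') is shared by C and L — a synapomorphy uniting that clade.
Most parsimonious ingroup topology: ((L,C),D).
C and L form a cherry on this tree, so they are sister taxa.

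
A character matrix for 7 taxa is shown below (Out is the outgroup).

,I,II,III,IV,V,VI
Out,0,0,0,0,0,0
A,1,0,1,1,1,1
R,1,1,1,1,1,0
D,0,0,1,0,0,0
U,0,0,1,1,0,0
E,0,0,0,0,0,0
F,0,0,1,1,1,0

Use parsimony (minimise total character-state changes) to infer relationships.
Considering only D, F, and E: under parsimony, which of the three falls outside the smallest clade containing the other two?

The outgroup has state '0' for every character, so '1' is the derived state throughout.
I: derived state '1' in A and R only — synapomorphy for {A, R}.
II: derived state '1' in R only — an autapomorphy, so it tells us nothing about relationships among taxa.
III (derived state '1') is shared by A, D, F, R, and U — a synapomorphy uniting that clade.
Only A, F, R, and U show the derived state '1' for IV, supporting them as a clade.
Only A, F, and R show the derived state '1' for V, supporting them as a clade.
VI (derived state '1') is unique to A (autapomorphy; uninformative for grouping).
Most parsimonious ingroup topology: (((((A,R),F),U),D),E).
F and D share a more recent common ancestor with each other than either does with E, so E is the least closely related of the three.

E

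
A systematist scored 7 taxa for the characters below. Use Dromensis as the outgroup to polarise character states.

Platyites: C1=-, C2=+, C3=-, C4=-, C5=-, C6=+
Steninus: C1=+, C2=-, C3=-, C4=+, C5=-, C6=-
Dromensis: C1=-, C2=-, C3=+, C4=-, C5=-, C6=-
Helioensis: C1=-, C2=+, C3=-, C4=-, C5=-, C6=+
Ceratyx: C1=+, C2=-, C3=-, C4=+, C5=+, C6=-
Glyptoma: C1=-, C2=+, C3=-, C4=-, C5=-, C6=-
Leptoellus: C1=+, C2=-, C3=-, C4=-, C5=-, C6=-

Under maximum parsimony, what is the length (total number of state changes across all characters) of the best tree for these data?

Character polarity is set by the outgroup: the derived state is whichever differs from the outgroup's state, so for C3 the derived state is '-', and for the remaining characters it is '+'.
C1: derived state '+' in Ceratyx, Leptoellus, and Steninus only — synapomorphy for {Ceratyx, Leptoellus, Steninus}.
Only Glyptoma, Helioensis, and Platyites show the derived state '+' for C2, supporting them as a clade.
All ingroup taxa share the derived state '-' for C3; it defines the ingroup but does not resolve relationships within it.
Only Ceratyx and Steninus show the derived state '+' for C4, supporting them as a clade.
C5: derived state '+' in Ceratyx only — an autapomorphy, so it tells us nothing about relationships among taxa.
Only Helioensis and Platyites show the derived state '+' for C6, supporting them as a clade.
Most parsimonious ingroup topology: (((Platyites,Helioensis),Glyptoma),(Leptoellus,(Ceratyx,Steninus))).
Changes per character on this tree: C1: 1; C2: 1; C3: 1; C4: 1; C5: 1; C6: 1.
Total = 6.

6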